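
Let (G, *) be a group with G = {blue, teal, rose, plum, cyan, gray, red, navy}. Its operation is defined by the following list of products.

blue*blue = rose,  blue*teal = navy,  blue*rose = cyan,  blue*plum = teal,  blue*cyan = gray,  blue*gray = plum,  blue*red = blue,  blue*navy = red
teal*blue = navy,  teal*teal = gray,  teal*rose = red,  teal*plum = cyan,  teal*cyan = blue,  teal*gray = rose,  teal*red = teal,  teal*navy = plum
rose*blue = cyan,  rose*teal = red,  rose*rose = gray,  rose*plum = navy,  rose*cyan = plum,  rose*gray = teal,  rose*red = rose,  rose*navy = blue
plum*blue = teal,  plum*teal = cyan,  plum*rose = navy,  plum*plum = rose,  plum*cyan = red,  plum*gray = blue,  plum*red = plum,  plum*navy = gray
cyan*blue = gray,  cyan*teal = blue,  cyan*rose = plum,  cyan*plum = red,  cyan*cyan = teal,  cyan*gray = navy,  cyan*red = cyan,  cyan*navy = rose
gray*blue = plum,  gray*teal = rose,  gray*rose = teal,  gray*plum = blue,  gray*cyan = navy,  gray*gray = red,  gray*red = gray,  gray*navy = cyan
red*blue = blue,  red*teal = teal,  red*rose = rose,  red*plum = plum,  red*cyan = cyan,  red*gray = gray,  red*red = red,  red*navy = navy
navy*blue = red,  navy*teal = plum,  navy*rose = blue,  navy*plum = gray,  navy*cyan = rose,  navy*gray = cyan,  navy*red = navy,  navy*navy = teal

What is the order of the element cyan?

The identity element is red (its row matches the header).
cyan^1 = cyan
cyan^2 = cyan * cyan = teal
cyan^3 = teal * cyan = blue
cyan^4 = blue * cyan = gray
cyan^5 = gray * cyan = navy
cyan^6 = navy * cyan = rose
cyan^7 = rose * cyan = plum
cyan^8 = plum * cyan = red
The first power of cyan equal to the identity is cyan^8, so ord(cyan) = 8.

8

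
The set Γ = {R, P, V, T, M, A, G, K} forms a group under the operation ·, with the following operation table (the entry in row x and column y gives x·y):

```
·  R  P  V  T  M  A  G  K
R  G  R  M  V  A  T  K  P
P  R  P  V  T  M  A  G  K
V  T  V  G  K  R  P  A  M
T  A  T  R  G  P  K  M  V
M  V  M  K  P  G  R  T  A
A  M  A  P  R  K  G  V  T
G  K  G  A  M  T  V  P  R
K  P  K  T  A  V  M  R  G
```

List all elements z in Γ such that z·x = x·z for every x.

{G, P}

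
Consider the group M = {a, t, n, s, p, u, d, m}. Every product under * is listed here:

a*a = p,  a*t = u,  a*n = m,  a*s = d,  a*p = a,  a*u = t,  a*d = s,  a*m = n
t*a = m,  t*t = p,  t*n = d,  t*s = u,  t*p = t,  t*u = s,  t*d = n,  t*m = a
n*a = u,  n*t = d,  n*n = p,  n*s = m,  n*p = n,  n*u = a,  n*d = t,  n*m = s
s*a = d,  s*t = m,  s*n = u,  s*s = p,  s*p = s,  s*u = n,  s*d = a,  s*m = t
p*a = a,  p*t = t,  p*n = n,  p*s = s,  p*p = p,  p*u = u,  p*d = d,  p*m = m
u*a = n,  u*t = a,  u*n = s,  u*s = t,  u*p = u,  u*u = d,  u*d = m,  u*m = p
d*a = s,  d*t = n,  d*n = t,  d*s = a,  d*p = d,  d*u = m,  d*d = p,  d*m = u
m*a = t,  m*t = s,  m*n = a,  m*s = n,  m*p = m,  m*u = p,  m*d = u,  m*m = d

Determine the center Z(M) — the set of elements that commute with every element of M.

{d, p}

An element z is central iff its row equals its column in the table.
For u: u * n = s ≠ a = n * u, so u ∉ Z.
Checking each element this way leaves Z(M) = {d, p}.
(Structurally, M here is isomorphic to the dihedral group D_4.)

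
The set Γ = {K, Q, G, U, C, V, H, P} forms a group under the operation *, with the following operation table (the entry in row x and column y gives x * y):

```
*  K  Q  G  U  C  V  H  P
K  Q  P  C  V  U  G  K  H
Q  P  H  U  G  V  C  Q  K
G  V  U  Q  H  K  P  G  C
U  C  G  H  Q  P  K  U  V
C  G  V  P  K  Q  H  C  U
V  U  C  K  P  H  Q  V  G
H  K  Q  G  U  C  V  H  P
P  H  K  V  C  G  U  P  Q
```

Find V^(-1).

First locate the identity: row H matches the header, so H is the identity.
Scan row V for H: V * C = H. Hence V^(-1) = C.

C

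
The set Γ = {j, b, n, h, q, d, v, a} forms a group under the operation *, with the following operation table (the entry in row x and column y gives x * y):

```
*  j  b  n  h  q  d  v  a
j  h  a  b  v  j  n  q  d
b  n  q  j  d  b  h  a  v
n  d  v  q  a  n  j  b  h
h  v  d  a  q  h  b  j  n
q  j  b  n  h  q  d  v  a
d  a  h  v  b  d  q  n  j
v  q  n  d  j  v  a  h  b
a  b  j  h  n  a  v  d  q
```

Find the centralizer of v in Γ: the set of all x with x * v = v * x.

Compare row v with column v entry by entry.
h * v = j = v * h, so h commutes with v.
b * v = a but v * b = n, so b does not.
Collecting the elements that commute with v: C(v) = {h, j, q, v}.

{h, j, q, v}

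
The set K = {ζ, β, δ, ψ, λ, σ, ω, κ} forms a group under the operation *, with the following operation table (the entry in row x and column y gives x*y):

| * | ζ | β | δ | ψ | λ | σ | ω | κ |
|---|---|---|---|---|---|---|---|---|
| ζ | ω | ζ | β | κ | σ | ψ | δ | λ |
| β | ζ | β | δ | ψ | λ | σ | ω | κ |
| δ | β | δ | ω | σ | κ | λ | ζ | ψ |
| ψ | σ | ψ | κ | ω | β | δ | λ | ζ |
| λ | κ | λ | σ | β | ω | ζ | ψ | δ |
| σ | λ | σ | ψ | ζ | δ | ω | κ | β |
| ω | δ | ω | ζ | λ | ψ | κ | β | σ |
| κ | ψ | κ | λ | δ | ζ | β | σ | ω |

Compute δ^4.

β

δ^1 = δ
δ^2 = δ*δ = ω
δ^3 = ω*δ = ζ
δ^4 = ζ*δ = β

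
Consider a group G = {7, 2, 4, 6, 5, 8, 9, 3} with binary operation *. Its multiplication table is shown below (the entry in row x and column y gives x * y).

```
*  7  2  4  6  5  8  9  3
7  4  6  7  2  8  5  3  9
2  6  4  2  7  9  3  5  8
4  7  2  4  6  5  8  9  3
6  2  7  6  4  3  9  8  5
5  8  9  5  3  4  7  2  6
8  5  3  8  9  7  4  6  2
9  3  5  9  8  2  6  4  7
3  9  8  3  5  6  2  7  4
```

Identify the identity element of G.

The identity e satisfies e * x = x for all x, so its row in the table reproduces the column headers.
Row 4 reads: 7, 2, 4, 6, 5, 8, 9, 3 — exactly the header order. So 4 is the identity.

4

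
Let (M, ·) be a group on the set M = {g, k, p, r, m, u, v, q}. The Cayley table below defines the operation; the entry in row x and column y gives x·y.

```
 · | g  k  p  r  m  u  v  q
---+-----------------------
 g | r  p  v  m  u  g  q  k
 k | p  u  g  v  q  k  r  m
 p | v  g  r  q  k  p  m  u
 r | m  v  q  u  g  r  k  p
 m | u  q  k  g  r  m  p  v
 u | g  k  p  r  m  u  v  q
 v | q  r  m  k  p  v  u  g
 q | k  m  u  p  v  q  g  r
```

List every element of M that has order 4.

Identity is u. Compute the order of each non-identity element by repeated multiplication:
  g: g → r → m → u  (order 4)
  k: k → u  (order 2)
  p: p → r → q → u  (order 4)
  r: r → u  (order 2)
  m: m → r → g → u  (order 4)
  v: v → u  (order 2)
  q: q → r → p → u  (order 4)
Elements of order 4: {g, m, p, q}.

{g, m, p, q}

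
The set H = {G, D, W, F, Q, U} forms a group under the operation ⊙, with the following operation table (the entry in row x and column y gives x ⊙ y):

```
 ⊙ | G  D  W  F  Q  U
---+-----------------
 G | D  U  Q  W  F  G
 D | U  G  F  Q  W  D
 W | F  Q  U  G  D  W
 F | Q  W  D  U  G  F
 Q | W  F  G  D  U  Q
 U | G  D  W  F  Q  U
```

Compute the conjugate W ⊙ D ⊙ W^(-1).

G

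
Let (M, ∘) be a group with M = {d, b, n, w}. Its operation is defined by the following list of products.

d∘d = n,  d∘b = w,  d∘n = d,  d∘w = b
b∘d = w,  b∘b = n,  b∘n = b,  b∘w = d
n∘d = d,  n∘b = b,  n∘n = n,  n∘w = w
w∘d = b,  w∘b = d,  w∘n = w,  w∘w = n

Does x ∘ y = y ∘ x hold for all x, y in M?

Check whether the table is symmetric across its main diagonal.
Every entry (row x, col y) equals the entry (row y, col x), so M is abelian.

Yes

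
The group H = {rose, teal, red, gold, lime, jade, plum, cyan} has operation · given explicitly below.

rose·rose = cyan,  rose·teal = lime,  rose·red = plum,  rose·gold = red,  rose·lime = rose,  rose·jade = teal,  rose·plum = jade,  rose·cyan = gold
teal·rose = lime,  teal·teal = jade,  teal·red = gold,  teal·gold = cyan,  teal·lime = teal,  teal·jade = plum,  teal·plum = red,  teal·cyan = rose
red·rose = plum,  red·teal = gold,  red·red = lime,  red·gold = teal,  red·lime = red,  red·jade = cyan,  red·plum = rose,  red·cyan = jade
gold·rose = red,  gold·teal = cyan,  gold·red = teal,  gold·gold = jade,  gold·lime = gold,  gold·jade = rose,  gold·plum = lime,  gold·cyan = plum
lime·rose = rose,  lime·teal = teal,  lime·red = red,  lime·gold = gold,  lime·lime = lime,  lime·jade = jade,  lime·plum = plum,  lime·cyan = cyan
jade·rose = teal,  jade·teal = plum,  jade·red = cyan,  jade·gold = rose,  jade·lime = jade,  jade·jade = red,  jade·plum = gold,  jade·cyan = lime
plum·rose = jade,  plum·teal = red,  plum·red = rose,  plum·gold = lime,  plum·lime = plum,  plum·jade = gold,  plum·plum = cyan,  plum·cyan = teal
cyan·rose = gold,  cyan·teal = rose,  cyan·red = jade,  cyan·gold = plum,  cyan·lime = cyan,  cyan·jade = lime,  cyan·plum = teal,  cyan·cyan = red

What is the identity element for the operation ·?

The identity e satisfies e·x = x for all x, so its row in the table reproduces the column headers.
Row lime reads: rose, teal, red, gold, lime, jade, plum, cyan — exactly the header order. So lime is the identity.

lime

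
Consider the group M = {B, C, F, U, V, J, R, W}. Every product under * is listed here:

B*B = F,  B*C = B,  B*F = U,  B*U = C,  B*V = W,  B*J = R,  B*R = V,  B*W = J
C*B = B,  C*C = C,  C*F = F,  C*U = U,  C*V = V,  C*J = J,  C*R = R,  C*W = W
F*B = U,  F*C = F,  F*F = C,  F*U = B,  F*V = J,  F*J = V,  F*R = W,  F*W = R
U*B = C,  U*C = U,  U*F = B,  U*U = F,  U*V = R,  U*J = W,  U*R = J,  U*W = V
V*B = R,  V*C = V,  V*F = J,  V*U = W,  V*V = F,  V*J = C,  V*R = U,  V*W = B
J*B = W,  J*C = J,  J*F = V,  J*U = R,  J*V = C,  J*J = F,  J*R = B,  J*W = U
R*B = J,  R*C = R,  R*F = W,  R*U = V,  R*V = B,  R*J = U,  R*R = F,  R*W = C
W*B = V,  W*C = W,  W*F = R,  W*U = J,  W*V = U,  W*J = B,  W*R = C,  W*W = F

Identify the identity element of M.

C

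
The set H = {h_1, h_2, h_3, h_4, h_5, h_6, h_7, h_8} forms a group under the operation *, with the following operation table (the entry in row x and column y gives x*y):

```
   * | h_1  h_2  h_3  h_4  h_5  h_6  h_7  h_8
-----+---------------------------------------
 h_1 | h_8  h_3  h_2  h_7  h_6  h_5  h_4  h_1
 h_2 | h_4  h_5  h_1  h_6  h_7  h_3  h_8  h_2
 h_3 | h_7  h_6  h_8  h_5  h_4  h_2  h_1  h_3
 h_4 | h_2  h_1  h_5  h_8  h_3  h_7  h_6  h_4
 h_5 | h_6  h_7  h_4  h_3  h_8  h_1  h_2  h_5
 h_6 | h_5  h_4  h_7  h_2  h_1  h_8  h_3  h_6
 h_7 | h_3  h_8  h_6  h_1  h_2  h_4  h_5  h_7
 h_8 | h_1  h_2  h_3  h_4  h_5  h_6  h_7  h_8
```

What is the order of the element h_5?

2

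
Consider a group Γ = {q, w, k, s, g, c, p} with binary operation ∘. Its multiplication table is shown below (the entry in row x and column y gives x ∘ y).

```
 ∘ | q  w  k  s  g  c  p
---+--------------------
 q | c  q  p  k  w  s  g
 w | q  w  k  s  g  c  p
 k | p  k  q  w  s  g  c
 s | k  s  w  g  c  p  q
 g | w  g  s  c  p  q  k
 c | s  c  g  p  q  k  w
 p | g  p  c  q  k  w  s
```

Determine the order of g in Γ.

7

The identity element is w (its row matches the header).
g^1 = g
g^2 = g ∘ g = p
g^3 = p ∘ g = k
g^4 = k ∘ g = s
g^5 = s ∘ g = c
g^6 = c ∘ g = q
g^7 = q ∘ g = w
The first power of g equal to the identity is g^7, so ord(g) = 7.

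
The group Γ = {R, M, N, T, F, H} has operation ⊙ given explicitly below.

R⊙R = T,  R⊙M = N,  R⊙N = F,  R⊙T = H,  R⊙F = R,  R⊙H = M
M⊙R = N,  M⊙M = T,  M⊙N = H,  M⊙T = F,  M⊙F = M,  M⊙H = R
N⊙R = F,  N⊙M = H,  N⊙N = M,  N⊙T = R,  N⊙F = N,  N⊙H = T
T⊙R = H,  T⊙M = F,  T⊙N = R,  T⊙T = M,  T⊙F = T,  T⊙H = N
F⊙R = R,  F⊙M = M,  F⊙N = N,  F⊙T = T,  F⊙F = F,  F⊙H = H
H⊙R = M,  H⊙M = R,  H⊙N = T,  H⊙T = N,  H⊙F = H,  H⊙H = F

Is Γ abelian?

Check whether the table is symmetric across its main diagonal.
Every entry (row x, col y) equals the entry (row y, col x), so Γ is abelian.

Yes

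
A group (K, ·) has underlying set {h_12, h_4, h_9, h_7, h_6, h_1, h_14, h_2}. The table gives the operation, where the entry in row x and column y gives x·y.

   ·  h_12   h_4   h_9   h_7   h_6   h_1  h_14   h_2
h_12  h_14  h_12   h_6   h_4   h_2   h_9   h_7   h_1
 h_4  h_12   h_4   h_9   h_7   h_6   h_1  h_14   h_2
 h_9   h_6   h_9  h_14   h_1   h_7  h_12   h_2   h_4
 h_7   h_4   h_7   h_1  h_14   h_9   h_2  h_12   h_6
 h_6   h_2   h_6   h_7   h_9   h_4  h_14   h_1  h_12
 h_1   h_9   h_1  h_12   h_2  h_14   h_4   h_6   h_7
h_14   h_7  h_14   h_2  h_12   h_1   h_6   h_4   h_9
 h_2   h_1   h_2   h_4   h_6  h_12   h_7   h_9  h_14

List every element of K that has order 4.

{h_12, h_2, h_7, h_9}

Identity is h_4. Compute the order of each non-identity element by repeated multiplication:
  h_12: h_12 → h_14 → h_7 → h_4  (order 4)
  h_9: h_9 → h_14 → h_2 → h_4  (order 4)
  h_7: h_7 → h_14 → h_12 → h_4  (order 4)
  h_6: h_6 → h_4  (order 2)
  h_1: h_1 → h_4  (order 2)
  h_14: h_14 → h_4  (order 2)
  h_2: h_2 → h_14 → h_9 → h_4  (order 4)
Elements of order 4: {h_12, h_2, h_7, h_9}.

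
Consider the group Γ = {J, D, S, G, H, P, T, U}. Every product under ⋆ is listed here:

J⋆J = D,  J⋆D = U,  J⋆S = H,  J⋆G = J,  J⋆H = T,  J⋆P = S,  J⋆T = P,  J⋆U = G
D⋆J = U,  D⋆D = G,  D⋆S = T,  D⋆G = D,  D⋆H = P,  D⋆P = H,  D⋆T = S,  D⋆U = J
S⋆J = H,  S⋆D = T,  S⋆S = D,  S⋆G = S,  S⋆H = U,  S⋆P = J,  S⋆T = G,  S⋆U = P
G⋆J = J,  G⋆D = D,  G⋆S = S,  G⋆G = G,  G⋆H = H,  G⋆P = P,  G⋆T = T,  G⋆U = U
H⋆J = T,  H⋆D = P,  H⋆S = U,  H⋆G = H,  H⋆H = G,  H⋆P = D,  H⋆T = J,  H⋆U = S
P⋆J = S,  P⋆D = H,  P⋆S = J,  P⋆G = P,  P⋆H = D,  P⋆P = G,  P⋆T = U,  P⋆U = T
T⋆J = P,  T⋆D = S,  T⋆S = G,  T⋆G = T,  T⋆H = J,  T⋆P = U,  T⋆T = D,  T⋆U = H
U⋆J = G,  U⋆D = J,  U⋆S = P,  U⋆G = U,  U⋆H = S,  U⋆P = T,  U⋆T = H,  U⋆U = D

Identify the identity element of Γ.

The identity e satisfies e ⋆ x = x for all x, so its row in the table reproduces the column headers.
Row G reads: J, D, S, G, H, P, T, U — exactly the header order. So G is the identity.

G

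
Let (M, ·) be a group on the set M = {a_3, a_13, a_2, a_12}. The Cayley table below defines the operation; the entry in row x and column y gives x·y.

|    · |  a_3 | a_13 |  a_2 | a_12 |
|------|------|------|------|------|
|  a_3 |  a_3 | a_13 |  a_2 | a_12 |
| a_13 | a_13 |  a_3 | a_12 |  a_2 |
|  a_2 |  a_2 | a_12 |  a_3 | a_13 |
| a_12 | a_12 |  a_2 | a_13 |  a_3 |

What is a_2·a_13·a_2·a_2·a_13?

a_2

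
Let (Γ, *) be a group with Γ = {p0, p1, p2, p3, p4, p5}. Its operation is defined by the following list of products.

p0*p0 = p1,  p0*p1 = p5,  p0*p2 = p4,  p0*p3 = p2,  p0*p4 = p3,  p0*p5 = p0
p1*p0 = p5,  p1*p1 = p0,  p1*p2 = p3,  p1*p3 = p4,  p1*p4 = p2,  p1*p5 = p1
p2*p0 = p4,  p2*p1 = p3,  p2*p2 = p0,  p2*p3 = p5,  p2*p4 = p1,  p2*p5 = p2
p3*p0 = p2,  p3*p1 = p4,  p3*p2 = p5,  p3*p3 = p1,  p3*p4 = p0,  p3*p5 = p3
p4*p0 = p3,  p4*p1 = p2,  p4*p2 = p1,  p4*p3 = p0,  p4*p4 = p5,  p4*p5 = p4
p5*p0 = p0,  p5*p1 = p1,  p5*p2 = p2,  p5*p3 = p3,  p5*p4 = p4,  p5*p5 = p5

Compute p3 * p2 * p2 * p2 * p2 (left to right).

p4

p3 * p2 = p5
p5 * p2 = p2
p2 * p2 = p0
p0 * p2 = p4
(Structurally, Γ here is isomorphic to the cyclic group Z_6.)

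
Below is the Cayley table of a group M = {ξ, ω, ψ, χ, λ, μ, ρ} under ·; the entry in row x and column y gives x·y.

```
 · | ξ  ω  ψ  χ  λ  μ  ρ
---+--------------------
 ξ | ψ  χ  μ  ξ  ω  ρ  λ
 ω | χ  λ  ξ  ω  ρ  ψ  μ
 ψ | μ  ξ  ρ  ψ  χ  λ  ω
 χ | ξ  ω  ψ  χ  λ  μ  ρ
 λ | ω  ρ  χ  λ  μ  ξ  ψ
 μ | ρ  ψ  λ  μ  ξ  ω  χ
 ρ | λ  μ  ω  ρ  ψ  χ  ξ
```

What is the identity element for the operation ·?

The identity e satisfies e·x = x for all x, so its row in the table reproduces the column headers.
Row χ reads: ξ, ω, ψ, χ, λ, μ, ρ — exactly the header order. So χ is the identity.
(Structurally, M here is isomorphic to the cyclic group Z_7.)

χ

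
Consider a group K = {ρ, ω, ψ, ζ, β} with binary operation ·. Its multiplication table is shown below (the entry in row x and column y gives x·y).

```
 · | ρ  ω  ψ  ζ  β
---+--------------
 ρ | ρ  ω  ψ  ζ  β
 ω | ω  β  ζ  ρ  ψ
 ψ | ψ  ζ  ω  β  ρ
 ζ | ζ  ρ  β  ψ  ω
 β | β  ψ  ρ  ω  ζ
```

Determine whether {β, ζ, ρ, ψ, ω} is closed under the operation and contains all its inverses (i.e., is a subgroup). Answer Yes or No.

{β, ζ, ρ, ψ, ω} contains the identity ρ.
Checking products: every product of two elements of {β, ζ, ρ, ψ, ω} (read from the table) lies in {β, ζ, ρ, ψ, ω}, so the set is closed.
In a finite group, a nonempty closed subset is a subgroup. So {β, ζ, ρ, ψ, ω} ≤ K.

Yes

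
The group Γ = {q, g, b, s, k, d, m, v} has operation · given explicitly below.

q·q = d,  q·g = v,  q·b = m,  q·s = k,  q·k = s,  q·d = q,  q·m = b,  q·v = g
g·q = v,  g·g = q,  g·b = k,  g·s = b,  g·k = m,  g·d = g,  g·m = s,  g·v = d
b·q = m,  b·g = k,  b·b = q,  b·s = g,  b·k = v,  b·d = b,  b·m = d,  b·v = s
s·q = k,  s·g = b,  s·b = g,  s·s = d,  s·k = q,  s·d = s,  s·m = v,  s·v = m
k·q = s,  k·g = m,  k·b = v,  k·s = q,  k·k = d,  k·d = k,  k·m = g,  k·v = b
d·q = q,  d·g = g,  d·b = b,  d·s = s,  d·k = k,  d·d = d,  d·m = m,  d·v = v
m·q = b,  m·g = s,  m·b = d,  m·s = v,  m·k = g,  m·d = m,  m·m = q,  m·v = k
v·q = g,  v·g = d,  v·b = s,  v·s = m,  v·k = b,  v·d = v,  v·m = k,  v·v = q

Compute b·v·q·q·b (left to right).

g

b·v = s
s·q = k
k·q = s
s·b = g
(Structurally, Γ here is isomorphic to Z_2 x Z_4.)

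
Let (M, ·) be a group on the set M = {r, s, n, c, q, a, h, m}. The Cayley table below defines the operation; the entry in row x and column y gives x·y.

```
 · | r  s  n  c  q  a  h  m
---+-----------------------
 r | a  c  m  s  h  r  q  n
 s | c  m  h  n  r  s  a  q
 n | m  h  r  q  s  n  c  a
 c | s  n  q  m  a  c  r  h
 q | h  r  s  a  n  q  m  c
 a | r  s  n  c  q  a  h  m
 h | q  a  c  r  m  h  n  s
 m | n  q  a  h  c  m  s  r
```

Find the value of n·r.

m

Read row n, column r: n·r = m.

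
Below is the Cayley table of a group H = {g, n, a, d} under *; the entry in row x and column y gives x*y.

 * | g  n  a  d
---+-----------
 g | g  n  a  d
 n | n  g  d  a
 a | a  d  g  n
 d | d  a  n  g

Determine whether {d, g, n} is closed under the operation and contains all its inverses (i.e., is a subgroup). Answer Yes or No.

d*n = a, which is not in {d, g, n}.
The subset is not closed under *, so it is not a subgroup.

No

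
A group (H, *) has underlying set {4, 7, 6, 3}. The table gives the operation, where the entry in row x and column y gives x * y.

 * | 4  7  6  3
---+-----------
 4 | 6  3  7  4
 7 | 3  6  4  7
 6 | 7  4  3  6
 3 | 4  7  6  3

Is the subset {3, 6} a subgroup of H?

{3, 6} contains the identity 3.
Checking products: every product of two elements of {3, 6} (read from the table) lies in {3, 6}, so the set is closed.
In a finite group, a nonempty closed subset is a subgroup. So {3, 6} ≤ H.

Yes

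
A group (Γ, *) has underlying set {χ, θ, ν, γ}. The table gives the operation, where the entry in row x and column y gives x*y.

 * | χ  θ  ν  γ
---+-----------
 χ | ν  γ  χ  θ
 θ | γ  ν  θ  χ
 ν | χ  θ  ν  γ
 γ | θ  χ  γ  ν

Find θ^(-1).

θ

First locate the identity: row ν matches the header, so ν is the identity.
Scan row θ for ν: θ*θ = ν. Hence θ^(-1) = θ.
(Structurally, Γ here is isomorphic to the Klein four-group V_4.)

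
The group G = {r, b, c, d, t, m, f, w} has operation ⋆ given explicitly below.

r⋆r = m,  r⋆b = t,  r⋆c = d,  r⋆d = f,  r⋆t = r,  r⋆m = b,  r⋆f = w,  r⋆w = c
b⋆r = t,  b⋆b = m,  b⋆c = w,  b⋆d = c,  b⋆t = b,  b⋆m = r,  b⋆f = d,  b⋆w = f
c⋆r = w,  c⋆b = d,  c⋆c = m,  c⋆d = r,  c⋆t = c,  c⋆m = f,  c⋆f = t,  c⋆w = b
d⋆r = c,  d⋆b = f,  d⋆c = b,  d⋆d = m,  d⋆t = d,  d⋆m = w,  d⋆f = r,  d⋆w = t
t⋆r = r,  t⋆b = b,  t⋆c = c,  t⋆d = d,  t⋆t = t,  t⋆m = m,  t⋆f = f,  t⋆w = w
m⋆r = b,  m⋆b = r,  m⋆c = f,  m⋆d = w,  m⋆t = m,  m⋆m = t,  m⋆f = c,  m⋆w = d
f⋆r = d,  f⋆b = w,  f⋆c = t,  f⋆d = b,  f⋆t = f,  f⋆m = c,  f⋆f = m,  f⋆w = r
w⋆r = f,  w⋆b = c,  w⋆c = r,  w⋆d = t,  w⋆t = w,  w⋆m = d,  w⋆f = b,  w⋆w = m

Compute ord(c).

4

The identity element is t (its row matches the header).
c^1 = c
c^2 = c ⋆ c = m
c^3 = m ⋆ c = f
c^4 = f ⋆ c = t
The first power of c equal to the identity is c^4, so ord(c) = 4.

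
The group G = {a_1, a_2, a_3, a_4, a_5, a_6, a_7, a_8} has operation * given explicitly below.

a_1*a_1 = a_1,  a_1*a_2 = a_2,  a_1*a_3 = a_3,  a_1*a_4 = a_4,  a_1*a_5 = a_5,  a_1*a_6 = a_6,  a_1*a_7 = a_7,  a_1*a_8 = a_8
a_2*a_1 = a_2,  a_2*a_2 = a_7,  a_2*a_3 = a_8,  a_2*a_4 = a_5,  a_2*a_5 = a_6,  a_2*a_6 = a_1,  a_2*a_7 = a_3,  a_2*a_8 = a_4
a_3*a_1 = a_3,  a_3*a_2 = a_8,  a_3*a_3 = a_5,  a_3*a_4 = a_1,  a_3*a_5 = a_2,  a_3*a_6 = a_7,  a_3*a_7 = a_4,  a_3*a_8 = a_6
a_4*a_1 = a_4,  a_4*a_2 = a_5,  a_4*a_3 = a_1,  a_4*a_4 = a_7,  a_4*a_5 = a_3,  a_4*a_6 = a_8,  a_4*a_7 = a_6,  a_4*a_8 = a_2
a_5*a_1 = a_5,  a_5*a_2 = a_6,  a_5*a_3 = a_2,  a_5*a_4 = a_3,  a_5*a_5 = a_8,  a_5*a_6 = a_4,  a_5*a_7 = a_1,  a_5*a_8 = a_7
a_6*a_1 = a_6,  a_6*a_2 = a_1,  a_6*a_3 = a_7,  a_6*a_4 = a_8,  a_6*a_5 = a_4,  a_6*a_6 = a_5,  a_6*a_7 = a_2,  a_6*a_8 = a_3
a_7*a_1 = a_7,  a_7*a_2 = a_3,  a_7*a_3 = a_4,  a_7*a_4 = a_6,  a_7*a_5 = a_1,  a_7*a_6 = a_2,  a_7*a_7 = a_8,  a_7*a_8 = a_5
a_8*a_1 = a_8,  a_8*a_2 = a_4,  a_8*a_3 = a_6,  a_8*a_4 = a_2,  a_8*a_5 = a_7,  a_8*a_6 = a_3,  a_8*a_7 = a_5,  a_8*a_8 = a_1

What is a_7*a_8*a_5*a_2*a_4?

a_7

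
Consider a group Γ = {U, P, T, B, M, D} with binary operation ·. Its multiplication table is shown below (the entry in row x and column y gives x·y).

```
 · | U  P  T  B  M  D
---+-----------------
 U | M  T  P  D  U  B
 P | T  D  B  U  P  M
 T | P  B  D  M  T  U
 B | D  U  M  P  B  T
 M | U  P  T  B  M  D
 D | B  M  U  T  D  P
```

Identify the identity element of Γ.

The identity e satisfies e·x = x for all x, so its row in the table reproduces the column headers.
Row M reads: U, P, T, B, M, D — exactly the header order. So M is the identity.

M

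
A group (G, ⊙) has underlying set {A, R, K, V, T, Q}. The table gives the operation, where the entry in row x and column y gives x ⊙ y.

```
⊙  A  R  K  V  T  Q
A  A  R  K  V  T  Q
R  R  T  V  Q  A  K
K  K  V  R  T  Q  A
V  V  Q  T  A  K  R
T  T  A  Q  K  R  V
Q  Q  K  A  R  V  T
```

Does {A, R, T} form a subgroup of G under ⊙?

Yes

{A, R, T} contains the identity A.
Checking products: every product of two elements of {A, R, T} (read from the table) lies in {A, R, T}, so the set is closed.
In a finite group, a nonempty closed subset is a subgroup. So {A, R, T} ≤ G.
(Structurally, G here is isomorphic to the cyclic group Z_6.)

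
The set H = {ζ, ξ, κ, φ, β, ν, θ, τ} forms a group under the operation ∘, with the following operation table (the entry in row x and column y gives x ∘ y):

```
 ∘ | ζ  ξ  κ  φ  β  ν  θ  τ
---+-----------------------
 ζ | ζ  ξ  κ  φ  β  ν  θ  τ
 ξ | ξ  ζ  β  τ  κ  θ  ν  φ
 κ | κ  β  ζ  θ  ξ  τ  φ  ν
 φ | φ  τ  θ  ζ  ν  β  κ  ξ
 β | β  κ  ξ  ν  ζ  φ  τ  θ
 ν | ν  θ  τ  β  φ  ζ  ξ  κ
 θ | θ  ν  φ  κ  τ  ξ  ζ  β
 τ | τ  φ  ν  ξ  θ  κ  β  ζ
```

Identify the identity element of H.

ζ

The identity e satisfies e ∘ x = x for all x, so its row in the table reproduces the column headers.
Row ζ reads: ζ, ξ, κ, φ, β, ν, θ, τ — exactly the header order. So ζ is the identity.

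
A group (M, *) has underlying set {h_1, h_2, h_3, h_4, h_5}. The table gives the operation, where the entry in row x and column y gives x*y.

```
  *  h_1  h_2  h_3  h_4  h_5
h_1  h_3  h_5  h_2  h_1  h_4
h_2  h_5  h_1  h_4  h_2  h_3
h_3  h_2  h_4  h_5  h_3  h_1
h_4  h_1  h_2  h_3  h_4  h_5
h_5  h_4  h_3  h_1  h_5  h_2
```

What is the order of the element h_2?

The identity element is h_4 (its row matches the header).
h_2^1 = h_2
h_2^2 = h_2*h_2 = h_1
h_2^3 = h_1*h_2 = h_5
h_2^4 = h_5*h_2 = h_3
h_2^5 = h_3*h_2 = h_4
The first power of h_2 equal to the identity is h_2^5, so ord(h_2) = 5.

5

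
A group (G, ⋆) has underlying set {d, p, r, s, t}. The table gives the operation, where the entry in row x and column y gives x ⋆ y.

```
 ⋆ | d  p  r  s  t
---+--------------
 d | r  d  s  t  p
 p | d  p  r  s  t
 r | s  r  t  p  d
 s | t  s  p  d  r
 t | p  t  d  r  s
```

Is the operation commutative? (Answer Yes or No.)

Check whether the table is symmetric across its main diagonal.
Every entry (row x, col y) equals the entry (row y, col x), so G is abelian.

Yes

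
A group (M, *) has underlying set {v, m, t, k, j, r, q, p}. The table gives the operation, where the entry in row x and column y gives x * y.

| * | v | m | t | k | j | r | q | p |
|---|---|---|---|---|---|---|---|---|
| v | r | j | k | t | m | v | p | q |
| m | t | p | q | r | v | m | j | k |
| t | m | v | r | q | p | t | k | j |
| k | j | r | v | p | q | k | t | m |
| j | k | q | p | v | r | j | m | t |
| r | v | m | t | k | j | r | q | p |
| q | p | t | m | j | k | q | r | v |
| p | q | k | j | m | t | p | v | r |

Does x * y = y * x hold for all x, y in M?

m * j = v but j * m = q.
Since m and j do not commute, M is not abelian.

No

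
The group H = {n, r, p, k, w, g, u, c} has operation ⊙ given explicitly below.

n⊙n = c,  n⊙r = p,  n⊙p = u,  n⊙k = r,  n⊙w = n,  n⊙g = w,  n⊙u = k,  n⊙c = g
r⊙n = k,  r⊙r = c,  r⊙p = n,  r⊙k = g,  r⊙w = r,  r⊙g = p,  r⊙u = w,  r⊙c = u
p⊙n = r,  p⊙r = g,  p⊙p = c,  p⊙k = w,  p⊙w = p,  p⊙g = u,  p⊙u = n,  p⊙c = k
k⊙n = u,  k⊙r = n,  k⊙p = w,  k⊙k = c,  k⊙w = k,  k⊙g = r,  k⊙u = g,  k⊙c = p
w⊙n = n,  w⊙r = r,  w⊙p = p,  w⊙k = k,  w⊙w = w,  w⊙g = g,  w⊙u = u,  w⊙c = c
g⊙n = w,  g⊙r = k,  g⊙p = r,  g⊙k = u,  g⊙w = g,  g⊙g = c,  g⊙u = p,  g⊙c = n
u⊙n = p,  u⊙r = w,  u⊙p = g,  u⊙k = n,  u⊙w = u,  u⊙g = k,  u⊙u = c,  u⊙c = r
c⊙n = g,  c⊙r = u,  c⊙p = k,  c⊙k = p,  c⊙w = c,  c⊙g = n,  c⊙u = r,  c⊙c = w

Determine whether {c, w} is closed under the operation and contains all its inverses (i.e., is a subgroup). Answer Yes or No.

{c, w} contains the identity w.
Checking products: every product of two elements of {c, w} (read from the table) lies in {c, w}, so the set is closed.
In a finite group, a nonempty closed subset is a subgroup. So {c, w} ≤ H.

Yes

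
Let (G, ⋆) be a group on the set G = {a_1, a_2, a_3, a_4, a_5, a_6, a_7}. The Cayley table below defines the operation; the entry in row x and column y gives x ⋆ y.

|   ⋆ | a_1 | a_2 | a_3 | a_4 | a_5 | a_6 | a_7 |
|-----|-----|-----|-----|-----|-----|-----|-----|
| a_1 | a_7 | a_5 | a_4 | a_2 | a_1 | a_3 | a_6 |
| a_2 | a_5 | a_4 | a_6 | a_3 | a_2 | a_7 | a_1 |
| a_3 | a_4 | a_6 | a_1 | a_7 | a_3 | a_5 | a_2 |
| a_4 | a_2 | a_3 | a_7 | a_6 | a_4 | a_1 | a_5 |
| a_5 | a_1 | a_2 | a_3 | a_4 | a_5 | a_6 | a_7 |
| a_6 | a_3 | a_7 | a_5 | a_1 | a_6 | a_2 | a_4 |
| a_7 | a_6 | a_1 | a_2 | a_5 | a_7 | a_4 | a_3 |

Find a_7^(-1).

a_4

First locate the identity: row a_5 matches the header, so a_5 is the identity.
Scan row a_7 for a_5: a_7 ⋆ a_4 = a_5. Hence a_7^(-1) = a_4.
(Structurally, G here is isomorphic to the cyclic group Z_7.)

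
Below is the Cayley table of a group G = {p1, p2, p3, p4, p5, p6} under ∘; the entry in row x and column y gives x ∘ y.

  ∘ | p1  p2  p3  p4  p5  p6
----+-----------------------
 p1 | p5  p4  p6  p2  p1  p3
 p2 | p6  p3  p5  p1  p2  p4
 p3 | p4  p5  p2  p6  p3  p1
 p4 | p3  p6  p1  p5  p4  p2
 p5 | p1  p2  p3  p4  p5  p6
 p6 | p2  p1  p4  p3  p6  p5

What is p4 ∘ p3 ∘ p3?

p6

p4 ∘ p3 = p1
p1 ∘ p3 = p6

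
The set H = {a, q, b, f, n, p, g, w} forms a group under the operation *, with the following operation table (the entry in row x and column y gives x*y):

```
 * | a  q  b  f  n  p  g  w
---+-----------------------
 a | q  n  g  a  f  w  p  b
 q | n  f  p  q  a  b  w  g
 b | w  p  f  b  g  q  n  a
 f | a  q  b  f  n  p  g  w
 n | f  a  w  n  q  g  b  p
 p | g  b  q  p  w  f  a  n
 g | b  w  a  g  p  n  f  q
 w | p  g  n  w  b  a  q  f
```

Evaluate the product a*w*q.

a*w = b
b*q = p

p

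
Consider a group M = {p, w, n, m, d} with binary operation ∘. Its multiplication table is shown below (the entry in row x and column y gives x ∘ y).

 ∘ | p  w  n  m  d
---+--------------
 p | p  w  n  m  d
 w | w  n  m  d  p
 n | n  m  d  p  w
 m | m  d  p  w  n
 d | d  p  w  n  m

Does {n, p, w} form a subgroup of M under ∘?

n ∘ n = d, which is not in {n, p, w}.
The subset is not closed under ∘, so it is not a subgroup.

No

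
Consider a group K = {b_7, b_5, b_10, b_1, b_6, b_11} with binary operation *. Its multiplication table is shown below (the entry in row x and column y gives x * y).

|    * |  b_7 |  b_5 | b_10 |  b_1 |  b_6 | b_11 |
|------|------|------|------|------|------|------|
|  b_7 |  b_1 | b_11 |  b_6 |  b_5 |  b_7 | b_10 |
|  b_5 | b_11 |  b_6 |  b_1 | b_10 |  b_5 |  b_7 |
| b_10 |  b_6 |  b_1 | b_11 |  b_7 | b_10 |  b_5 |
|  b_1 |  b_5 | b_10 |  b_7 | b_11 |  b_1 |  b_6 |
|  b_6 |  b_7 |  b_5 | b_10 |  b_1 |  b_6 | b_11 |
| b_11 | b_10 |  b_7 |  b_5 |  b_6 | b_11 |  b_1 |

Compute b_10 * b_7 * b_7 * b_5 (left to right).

b_11

b_10 * b_7 = b_6
b_6 * b_7 = b_7
b_7 * b_5 = b_11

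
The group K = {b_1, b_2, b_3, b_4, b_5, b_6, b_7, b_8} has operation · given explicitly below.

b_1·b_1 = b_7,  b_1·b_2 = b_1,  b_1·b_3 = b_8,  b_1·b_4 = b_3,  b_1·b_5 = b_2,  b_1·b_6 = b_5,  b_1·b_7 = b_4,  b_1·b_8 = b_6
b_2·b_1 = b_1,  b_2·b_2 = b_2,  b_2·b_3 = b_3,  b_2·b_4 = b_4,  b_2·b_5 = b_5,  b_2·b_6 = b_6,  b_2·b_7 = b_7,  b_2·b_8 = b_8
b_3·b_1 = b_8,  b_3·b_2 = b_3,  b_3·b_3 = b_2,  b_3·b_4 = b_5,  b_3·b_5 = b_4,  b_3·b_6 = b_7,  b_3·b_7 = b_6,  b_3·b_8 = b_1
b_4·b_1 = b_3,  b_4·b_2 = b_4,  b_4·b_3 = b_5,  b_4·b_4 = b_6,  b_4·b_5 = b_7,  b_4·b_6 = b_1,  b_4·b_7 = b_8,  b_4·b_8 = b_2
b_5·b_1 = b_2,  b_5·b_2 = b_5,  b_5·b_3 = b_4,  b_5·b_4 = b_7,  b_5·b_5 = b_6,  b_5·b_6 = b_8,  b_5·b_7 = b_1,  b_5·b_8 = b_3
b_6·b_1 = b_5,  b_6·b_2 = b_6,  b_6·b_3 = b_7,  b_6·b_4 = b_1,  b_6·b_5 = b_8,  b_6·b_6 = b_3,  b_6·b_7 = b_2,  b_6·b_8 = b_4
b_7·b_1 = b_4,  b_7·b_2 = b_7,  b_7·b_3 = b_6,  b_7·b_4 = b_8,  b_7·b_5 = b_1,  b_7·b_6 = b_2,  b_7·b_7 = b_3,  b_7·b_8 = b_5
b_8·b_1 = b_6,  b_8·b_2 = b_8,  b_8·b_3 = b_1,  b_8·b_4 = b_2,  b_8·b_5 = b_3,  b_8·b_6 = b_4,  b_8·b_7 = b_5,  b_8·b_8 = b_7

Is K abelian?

Yes

Check whether the table is symmetric across its main diagonal.
Every entry (row x, col y) equals the entry (row y, col x), so K is abelian.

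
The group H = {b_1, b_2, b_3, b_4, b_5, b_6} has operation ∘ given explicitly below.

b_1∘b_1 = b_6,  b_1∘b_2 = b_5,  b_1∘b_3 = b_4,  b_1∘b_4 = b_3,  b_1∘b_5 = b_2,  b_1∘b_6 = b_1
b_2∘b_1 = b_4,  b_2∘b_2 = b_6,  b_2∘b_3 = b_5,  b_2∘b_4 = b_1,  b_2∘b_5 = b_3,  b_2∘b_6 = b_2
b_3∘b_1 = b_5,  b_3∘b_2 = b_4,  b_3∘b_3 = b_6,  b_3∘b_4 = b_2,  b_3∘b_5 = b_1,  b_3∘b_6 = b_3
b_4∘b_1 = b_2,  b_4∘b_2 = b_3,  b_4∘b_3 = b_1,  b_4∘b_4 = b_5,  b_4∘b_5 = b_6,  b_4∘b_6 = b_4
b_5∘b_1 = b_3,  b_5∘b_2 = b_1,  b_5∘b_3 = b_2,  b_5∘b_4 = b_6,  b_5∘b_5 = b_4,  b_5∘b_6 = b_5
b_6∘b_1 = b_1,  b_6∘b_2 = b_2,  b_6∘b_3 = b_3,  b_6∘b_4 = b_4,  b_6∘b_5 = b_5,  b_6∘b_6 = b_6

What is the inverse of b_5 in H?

First locate the identity: row b_6 matches the header, so b_6 is the identity.
Scan row b_5 for b_6: b_5 ∘ b_4 = b_6. Hence b_5^(-1) = b_4.

b_4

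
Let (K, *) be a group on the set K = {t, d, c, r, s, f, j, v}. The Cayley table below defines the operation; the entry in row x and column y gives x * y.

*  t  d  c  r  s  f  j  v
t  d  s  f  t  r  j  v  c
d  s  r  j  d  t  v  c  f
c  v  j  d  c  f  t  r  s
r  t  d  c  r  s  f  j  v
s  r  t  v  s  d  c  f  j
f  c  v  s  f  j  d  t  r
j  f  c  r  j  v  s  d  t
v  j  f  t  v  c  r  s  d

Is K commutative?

No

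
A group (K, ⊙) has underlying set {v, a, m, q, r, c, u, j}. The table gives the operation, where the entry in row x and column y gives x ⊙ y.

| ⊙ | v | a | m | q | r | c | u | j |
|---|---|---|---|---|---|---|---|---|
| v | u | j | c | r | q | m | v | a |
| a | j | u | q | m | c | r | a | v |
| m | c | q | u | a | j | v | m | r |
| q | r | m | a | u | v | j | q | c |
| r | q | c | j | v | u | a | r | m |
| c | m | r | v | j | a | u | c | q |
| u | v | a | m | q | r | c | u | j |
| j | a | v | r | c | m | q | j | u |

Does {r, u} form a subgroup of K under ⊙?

Yes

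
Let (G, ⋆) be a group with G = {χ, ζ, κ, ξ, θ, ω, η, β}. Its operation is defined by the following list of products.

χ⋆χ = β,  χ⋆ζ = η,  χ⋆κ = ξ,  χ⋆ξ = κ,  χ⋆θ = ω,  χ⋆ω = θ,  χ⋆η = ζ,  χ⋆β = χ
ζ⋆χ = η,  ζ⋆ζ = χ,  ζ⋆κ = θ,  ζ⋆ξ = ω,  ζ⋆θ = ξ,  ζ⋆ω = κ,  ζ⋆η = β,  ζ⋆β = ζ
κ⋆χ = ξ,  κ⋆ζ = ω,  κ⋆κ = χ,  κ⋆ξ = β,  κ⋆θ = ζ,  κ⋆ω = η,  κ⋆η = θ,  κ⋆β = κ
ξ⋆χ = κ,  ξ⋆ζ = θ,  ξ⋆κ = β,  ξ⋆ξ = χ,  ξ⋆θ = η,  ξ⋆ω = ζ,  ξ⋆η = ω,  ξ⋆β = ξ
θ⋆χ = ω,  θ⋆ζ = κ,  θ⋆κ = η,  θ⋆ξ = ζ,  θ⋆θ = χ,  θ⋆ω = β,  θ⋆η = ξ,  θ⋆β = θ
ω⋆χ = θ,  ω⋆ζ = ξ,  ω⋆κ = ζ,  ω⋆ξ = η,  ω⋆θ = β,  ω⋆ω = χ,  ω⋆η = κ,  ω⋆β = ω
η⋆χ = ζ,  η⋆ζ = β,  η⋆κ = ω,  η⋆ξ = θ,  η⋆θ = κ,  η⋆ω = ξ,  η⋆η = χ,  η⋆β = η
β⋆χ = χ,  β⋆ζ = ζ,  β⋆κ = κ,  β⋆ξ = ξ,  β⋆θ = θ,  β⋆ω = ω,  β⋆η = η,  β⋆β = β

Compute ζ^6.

ζ^1 = ζ
ζ^2 = ζ ⋆ ζ = χ
ζ^3 = χ ⋆ ζ = η
ζ^4 = η ⋆ ζ = β
ζ^5 = β ⋆ ζ = ζ
ζ^6 = ζ ⋆ ζ = χ

χ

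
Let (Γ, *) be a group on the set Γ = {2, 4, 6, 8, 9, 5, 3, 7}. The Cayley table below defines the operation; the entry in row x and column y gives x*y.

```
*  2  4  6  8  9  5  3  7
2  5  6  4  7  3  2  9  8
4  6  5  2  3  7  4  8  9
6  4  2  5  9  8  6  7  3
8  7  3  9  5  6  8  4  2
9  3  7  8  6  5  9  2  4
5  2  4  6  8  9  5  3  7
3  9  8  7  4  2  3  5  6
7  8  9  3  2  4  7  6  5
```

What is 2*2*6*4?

2*2 = 5
5*6 = 6
6*4 = 2

2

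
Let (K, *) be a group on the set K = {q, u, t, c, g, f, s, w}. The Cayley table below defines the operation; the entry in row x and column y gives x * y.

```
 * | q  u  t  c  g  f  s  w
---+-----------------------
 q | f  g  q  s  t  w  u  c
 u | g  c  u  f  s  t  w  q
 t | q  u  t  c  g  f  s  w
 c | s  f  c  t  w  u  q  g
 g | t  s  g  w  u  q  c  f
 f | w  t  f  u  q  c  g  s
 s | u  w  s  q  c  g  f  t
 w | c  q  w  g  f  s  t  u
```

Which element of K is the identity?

The identity e satisfies e * x = x for all x, so its row in the table reproduces the column headers.
Row t reads: q, u, t, c, g, f, s, w — exactly the header order. So t is the identity.

t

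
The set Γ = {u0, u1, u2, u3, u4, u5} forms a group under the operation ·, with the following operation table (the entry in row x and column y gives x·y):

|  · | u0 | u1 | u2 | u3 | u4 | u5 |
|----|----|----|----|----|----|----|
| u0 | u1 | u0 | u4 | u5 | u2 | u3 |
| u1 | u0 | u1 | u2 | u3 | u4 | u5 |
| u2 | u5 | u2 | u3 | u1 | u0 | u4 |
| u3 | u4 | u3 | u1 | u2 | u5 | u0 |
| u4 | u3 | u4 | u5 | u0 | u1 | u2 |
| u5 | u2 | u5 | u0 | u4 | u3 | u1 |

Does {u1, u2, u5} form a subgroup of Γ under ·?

No

u2·u2 = u3, which is not in {u1, u2, u5}.
The subset is not closed under ·, so it is not a subgroup.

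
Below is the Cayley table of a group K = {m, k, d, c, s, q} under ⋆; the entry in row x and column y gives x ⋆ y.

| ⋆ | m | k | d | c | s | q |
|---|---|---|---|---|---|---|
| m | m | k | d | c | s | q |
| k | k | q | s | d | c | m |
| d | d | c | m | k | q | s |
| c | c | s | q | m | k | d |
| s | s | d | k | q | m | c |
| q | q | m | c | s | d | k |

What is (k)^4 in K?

k

k^1 = k
k^2 = k ⋆ k = q
k^3 = q ⋆ k = m
k^4 = m ⋆ k = k
(Structurally, K here is isomorphic to the symmetric group S_3.)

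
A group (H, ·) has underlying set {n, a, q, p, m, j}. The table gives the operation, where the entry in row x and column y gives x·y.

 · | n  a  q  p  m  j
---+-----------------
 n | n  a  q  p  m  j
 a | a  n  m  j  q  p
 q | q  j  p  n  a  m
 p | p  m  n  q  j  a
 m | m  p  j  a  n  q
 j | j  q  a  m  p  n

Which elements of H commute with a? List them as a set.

{a, n}

Compare row a with column a entry by entry.
q·a = j but a·q = m, so q does not.
Collecting the elements that commute with a: C(a) = {a, n}.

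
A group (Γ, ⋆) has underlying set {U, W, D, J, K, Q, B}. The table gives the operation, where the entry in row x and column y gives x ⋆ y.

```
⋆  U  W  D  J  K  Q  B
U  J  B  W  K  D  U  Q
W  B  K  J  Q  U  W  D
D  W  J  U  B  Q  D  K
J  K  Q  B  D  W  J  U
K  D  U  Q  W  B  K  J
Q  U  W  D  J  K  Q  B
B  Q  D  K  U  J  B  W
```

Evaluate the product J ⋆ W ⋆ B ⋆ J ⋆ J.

J ⋆ W = Q
Q ⋆ B = B
B ⋆ J = U
U ⋆ J = K
(Structurally, Γ here is isomorphic to the cyclic group Z_7.)

K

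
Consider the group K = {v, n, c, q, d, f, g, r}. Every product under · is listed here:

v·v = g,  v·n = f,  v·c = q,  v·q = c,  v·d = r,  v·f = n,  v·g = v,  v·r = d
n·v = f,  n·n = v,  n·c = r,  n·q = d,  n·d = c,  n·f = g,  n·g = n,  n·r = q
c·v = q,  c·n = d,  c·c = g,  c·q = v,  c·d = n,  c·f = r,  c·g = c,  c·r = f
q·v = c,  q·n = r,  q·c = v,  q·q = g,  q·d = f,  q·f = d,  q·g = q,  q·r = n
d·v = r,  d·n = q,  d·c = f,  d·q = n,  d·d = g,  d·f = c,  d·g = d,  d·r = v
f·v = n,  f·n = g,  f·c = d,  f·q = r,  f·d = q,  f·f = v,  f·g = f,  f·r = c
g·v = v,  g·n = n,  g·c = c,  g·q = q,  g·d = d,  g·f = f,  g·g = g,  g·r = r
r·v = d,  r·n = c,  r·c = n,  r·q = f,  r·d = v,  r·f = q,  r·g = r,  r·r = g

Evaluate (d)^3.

d

d^1 = d
d^2 = d·d = g
d^3 = g·d = d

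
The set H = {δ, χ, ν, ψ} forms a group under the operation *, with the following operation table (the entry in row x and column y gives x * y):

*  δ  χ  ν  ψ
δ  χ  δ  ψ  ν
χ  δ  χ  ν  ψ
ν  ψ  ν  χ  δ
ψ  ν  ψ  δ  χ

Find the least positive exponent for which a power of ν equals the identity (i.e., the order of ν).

The identity element is χ (its row matches the header).
ν^1 = ν
ν^2 = ν * ν = χ
The first power of ν equal to the identity is ν^2, so ord(ν) = 2.

2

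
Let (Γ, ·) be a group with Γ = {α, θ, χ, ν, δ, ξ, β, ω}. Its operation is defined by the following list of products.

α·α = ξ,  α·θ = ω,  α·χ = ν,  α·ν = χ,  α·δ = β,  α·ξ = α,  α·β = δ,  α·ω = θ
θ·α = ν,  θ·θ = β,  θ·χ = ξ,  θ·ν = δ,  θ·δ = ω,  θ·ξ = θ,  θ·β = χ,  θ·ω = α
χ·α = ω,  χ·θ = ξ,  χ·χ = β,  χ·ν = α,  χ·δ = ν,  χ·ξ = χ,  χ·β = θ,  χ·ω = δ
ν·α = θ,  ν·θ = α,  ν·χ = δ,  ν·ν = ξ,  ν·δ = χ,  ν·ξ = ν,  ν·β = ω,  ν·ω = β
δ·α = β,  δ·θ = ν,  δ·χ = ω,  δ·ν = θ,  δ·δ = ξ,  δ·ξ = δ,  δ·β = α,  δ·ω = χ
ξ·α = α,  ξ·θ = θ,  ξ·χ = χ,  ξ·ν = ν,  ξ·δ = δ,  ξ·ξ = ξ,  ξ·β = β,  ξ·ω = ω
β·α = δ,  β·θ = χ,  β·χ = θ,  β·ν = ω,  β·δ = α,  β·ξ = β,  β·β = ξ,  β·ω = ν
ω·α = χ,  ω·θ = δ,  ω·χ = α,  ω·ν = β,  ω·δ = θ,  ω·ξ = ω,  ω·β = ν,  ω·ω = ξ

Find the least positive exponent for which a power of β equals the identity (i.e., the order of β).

2

The identity element is ξ (its row matches the header).
β^1 = β
β^2 = β·β = ξ
The first power of β equal to the identity is β^2, so ord(β) = 2.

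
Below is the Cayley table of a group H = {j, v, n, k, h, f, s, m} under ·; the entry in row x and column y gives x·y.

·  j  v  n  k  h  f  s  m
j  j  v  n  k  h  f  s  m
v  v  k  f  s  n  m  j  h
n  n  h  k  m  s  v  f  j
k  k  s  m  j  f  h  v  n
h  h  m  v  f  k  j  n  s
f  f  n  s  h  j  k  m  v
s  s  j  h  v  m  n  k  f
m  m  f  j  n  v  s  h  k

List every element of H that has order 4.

Identity is j. Compute the order of each non-identity element by repeated multiplication:
  v: v → k → s → j  (order 4)
  n: n → k → m → j  (order 4)
  k: k → j  (order 2)
  h: h → k → f → j  (order 4)
  f: f → k → h → j  (order 4)
  s: s → k → v → j  (order 4)
  m: m → k → n → j  (order 4)
Elements of order 4: {f, h, m, n, s, v}.

{f, h, m, n, s, v}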